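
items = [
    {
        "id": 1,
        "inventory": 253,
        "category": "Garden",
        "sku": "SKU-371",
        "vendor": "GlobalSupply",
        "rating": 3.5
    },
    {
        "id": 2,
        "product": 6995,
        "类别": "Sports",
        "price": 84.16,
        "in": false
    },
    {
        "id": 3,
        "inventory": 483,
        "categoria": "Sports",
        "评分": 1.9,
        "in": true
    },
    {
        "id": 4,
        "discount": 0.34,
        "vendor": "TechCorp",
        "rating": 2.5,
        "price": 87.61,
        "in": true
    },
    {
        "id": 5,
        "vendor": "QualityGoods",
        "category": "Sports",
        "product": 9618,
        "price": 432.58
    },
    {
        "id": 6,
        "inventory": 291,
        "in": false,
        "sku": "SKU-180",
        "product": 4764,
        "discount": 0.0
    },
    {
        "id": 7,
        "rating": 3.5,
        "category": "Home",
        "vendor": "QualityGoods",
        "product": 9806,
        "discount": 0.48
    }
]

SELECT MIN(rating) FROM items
2.5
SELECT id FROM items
[1, 2, 3, 4, 5, 6, 7]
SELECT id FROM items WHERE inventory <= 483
[1, 3, 6]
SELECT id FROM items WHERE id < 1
[]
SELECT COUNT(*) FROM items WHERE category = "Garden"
1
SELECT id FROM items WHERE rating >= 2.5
[1, 4, 7]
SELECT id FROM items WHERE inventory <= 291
[1, 6]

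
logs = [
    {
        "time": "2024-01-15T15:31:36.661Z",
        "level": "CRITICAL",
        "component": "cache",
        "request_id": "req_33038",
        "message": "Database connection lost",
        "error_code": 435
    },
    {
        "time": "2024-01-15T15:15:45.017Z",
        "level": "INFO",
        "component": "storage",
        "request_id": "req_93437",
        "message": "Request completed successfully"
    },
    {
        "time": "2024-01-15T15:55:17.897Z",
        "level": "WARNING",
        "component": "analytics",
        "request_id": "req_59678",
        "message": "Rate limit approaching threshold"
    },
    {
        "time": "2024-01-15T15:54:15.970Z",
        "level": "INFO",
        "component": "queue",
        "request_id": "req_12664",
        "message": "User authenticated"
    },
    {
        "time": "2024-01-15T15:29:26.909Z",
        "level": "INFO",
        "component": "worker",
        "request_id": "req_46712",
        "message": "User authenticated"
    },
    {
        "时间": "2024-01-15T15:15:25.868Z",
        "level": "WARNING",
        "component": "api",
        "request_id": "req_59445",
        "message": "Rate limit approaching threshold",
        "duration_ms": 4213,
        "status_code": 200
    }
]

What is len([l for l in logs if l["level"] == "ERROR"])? 0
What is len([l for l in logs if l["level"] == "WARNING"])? 2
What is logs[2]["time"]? "2024-01-15T15:55:17.897Z"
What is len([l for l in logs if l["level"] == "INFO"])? 3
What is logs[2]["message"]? "Rate limit approaching threshold"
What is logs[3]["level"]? "INFO"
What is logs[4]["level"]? "INFO"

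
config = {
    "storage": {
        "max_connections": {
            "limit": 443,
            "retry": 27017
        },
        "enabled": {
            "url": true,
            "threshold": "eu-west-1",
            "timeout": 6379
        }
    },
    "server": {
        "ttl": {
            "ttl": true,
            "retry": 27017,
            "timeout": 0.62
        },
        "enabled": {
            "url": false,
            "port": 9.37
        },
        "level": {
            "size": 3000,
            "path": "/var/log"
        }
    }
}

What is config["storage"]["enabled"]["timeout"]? 6379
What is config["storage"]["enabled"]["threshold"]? "eu-west-1"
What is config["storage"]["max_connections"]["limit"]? 443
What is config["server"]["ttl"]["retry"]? 27017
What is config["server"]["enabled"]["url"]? False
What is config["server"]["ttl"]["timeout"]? 0.62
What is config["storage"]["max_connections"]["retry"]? 27017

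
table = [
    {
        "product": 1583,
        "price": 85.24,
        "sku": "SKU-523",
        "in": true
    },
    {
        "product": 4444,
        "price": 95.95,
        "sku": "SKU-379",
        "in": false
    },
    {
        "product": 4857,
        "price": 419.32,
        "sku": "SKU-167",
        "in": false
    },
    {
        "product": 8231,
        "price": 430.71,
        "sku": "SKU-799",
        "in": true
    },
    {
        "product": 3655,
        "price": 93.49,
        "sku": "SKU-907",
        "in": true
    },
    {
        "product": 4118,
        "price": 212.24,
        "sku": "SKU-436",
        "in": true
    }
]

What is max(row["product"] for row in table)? 8231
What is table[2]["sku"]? "SKU-167"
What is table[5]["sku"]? "SKU-436"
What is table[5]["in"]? True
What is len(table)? 6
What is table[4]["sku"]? "SKU-907"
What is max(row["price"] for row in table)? 430.71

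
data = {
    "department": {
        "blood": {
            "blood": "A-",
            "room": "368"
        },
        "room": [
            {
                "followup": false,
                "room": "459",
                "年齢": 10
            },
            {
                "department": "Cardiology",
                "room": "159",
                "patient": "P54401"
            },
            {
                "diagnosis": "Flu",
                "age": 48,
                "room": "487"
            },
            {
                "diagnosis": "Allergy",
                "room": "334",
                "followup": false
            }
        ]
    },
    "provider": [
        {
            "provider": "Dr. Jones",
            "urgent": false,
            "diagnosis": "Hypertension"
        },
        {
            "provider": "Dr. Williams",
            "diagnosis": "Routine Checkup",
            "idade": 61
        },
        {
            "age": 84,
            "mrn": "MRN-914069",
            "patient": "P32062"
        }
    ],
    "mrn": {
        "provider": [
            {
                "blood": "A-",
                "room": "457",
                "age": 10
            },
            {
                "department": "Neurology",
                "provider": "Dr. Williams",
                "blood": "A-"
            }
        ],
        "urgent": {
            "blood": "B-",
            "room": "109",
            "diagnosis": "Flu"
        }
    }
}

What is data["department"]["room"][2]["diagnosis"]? "Flu"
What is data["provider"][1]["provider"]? "Dr. Williams"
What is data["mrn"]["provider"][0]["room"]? "457"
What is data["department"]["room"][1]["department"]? "Cardiology"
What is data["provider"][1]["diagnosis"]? "Routine Checkup"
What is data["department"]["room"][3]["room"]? "334"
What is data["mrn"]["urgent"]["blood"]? "B-"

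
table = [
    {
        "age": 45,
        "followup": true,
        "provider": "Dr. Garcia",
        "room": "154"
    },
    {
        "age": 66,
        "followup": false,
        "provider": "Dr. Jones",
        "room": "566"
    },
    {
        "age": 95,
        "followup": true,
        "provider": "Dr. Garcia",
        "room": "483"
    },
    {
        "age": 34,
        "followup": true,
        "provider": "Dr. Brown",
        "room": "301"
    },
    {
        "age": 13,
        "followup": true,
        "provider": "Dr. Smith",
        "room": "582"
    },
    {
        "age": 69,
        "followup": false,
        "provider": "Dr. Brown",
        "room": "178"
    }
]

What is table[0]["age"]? 45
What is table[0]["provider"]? "Dr. Garcia"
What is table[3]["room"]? "301"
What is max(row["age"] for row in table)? 95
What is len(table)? 6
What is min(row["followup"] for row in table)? False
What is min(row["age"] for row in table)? 13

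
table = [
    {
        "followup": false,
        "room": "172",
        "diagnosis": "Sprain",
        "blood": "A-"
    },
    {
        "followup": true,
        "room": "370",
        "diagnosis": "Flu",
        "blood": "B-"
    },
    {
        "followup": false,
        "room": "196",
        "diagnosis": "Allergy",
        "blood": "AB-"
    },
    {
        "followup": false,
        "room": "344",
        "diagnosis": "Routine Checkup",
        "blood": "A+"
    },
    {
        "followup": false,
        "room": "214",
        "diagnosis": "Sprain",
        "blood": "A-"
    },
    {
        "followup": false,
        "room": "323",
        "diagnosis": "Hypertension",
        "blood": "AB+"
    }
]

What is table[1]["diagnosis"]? "Flu"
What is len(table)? 6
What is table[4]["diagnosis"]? "Sprain"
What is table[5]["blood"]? "AB+"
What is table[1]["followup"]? True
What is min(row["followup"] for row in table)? False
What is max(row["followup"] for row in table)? True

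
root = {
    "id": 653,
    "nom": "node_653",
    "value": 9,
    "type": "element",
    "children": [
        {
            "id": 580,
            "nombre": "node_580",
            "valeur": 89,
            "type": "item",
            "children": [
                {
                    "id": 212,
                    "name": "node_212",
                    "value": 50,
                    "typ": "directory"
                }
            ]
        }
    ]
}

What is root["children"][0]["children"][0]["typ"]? "directory"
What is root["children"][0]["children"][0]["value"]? 50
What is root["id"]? 653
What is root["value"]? 9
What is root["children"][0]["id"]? 580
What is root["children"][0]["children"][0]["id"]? 212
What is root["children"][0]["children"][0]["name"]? "node_212"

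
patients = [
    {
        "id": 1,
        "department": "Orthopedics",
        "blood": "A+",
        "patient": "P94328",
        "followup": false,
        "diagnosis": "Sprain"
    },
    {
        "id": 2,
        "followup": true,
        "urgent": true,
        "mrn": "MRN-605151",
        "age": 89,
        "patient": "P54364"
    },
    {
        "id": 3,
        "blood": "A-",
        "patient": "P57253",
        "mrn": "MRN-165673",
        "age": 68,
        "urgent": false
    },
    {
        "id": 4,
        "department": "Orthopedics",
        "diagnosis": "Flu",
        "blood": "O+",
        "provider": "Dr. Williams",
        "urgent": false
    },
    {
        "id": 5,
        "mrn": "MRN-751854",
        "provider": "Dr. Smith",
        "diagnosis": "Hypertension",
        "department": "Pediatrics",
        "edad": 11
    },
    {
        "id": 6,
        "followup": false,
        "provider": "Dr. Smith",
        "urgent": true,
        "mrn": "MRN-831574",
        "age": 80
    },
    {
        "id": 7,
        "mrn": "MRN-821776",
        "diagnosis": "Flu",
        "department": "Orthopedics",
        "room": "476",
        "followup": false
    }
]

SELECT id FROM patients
[1, 2, 3, 4, 5, 6, 7]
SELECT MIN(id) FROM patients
1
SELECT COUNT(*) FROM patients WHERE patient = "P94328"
1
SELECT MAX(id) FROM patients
7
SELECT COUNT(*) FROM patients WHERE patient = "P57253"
1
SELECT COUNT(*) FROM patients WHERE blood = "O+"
1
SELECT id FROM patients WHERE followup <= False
[1, 6, 7]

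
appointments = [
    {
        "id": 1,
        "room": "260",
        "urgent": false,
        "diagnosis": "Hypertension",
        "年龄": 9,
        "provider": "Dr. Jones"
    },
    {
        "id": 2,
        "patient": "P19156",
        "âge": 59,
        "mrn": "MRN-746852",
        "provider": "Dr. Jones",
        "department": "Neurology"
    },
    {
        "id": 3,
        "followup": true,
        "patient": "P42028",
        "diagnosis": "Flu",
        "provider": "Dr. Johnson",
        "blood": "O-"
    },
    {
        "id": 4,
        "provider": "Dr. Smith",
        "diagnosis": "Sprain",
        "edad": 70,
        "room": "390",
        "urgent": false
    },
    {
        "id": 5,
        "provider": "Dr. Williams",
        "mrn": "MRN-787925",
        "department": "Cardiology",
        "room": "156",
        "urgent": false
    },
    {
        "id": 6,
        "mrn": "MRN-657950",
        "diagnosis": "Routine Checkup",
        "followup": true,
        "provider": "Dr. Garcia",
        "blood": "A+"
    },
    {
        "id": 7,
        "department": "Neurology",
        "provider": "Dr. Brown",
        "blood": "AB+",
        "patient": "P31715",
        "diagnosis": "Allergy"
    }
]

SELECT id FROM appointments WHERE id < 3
[1, 2]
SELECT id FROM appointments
[1, 2, 3, 4, 5, 6, 7]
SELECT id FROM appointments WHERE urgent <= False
[1, 4, 5]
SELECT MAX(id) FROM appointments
7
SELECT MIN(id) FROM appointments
1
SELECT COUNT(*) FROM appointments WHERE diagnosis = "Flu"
1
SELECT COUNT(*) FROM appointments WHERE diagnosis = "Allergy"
1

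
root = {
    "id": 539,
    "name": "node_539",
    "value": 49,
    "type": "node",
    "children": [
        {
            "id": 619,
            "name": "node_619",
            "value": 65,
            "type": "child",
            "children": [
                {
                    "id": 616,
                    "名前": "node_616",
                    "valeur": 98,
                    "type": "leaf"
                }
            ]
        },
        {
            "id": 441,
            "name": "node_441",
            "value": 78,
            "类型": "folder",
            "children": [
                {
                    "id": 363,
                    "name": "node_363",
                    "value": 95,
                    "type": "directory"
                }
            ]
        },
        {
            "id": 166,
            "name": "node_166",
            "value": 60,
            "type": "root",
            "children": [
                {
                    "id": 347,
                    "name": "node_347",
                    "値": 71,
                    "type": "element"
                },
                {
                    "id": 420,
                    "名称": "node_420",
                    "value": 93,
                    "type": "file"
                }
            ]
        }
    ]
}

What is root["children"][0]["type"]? "child"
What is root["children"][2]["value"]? 60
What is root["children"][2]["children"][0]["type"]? "element"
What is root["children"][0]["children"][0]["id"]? 616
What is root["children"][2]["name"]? "node_166"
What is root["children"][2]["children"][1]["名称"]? "node_420"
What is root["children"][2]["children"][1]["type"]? "file"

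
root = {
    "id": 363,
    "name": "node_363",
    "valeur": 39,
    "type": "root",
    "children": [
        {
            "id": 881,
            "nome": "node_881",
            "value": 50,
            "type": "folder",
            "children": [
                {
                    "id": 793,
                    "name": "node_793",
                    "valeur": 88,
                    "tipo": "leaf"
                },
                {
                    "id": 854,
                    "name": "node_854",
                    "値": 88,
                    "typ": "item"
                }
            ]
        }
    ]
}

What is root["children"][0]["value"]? 50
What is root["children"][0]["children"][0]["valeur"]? 88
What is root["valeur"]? 39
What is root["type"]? "root"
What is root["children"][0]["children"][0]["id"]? 793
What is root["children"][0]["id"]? 881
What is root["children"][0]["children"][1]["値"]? 88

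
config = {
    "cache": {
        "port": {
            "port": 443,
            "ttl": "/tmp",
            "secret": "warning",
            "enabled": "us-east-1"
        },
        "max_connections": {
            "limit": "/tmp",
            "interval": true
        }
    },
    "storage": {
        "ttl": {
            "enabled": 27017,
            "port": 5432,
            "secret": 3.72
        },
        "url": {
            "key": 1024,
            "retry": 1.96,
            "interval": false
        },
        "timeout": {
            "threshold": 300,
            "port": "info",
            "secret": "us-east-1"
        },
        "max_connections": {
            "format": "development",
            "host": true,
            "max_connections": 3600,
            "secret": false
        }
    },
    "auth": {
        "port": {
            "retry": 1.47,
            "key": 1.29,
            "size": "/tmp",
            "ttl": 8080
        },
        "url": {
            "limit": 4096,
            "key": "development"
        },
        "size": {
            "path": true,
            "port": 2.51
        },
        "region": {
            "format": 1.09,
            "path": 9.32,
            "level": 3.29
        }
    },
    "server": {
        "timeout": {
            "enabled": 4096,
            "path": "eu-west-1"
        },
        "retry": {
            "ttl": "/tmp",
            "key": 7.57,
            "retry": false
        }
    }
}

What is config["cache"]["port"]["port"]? 443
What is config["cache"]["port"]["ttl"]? "/tmp"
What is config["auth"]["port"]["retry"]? 1.47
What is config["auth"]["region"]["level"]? 3.29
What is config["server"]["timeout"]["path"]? "eu-west-1"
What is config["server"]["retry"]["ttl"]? "/tmp"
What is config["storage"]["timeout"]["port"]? "info"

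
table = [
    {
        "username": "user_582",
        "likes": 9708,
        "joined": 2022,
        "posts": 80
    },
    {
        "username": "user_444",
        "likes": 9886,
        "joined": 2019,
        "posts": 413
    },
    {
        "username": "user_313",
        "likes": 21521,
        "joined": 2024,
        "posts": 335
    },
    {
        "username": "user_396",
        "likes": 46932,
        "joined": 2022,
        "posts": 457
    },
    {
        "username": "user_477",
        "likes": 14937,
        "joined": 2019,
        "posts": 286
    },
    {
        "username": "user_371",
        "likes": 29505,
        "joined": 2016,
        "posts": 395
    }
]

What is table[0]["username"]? "user_582"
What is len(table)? 6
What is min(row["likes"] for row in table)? 9708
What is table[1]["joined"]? 2019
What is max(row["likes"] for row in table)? 46932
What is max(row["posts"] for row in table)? 457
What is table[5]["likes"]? 29505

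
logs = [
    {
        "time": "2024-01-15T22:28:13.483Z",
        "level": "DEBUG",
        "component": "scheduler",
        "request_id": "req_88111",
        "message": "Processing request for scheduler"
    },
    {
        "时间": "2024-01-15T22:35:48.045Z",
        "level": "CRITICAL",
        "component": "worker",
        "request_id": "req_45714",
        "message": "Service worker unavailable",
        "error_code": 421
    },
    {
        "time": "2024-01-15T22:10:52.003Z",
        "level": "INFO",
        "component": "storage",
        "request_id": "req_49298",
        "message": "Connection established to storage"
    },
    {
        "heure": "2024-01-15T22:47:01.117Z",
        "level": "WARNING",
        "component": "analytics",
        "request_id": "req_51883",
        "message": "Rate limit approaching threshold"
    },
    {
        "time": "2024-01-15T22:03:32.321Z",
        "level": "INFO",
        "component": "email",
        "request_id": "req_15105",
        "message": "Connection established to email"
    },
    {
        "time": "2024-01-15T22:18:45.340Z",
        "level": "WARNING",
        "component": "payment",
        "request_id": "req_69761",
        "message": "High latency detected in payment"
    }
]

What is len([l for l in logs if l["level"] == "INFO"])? 2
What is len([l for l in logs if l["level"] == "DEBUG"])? 1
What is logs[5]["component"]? "payment"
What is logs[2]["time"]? "2024-01-15T22:10:52.003Z"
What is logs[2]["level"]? "INFO"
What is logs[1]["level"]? "CRITICAL"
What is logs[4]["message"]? "Connection established to email"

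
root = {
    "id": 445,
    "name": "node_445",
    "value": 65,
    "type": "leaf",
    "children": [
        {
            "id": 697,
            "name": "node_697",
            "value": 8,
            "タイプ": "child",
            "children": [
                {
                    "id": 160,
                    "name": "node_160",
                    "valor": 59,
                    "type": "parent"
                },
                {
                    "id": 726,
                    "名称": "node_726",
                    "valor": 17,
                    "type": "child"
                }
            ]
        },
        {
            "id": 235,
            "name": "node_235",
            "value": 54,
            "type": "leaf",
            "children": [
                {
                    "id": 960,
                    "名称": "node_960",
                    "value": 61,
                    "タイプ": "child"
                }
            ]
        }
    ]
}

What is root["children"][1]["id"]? 235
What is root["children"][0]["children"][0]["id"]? 160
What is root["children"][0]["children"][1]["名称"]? "node_726"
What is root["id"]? 445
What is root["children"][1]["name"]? "node_235"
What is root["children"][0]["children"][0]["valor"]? 59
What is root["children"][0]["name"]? "node_697"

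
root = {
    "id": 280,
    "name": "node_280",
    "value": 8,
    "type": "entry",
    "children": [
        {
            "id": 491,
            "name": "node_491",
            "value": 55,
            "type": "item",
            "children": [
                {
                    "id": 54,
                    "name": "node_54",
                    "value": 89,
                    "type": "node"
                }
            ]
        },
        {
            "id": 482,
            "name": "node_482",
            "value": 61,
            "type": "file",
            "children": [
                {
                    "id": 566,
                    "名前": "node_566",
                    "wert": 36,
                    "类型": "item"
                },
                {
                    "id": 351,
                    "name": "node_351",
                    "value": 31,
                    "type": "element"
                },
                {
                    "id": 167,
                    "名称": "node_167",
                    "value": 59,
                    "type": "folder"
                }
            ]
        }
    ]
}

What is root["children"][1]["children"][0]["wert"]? 36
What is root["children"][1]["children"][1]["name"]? "node_351"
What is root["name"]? "node_280"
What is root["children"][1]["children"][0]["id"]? 566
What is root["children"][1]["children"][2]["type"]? "folder"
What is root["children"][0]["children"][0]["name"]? "node_54"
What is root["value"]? 8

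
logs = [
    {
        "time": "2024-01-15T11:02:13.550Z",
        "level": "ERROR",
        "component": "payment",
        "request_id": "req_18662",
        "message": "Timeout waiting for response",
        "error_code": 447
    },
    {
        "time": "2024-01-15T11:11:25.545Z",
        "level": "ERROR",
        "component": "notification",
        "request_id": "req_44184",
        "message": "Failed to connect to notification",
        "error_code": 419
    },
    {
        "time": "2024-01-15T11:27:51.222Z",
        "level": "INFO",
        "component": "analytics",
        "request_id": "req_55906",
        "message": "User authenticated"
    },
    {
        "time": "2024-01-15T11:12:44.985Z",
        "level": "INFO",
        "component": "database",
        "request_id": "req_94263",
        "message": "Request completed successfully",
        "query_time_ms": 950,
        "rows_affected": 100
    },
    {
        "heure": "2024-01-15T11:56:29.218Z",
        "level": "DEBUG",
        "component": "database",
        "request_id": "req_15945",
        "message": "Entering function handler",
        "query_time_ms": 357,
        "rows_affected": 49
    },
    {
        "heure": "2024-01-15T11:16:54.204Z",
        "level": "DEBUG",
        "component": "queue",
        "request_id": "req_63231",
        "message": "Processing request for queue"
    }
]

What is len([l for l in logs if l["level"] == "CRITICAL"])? 0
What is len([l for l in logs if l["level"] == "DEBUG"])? 2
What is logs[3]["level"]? "INFO"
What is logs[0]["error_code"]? 447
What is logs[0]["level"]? "ERROR"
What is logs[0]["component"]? "payment"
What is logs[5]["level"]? "DEBUG"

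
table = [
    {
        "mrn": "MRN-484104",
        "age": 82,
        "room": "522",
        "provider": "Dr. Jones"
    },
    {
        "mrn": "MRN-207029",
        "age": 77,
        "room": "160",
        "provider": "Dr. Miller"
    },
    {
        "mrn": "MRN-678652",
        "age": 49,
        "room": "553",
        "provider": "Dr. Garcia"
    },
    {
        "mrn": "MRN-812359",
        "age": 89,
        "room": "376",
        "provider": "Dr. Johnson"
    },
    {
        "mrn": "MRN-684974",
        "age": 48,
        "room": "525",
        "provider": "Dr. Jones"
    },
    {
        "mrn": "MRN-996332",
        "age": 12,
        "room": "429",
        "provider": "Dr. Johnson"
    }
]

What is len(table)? 6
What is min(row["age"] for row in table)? 12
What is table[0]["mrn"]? "MRN-484104"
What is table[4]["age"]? 48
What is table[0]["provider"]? "Dr. Jones"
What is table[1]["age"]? 77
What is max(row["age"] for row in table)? 89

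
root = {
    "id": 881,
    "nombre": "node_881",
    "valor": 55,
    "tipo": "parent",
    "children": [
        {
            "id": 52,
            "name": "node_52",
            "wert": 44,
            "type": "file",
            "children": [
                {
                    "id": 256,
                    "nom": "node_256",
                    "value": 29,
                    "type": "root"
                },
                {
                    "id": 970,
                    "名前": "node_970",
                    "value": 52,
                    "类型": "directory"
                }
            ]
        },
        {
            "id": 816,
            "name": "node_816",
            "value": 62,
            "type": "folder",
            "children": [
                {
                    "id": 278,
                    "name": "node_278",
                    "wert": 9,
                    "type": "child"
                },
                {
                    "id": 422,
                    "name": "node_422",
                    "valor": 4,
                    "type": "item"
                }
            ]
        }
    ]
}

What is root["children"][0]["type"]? "file"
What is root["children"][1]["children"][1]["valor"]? 4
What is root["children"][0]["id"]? 52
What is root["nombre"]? "node_881"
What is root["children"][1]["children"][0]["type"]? "child"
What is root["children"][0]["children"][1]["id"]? 970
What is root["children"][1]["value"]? 62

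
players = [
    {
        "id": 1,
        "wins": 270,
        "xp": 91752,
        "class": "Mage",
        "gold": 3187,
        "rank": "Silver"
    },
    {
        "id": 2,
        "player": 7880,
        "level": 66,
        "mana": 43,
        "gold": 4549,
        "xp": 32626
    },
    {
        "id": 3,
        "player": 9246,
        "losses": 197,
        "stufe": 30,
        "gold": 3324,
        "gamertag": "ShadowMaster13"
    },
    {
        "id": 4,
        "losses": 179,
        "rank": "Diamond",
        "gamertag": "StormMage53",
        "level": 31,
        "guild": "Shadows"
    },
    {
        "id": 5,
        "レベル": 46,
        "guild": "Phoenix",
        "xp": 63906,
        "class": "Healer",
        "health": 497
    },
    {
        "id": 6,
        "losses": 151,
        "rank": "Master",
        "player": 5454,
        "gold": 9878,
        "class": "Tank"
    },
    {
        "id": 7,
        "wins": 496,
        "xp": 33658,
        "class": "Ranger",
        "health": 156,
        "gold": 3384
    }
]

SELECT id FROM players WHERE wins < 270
[]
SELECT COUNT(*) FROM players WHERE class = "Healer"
1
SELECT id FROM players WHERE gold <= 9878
[1, 2, 3, 6, 7]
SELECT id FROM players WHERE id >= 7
[7]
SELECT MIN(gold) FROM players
3187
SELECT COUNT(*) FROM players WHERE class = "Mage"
1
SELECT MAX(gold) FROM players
9878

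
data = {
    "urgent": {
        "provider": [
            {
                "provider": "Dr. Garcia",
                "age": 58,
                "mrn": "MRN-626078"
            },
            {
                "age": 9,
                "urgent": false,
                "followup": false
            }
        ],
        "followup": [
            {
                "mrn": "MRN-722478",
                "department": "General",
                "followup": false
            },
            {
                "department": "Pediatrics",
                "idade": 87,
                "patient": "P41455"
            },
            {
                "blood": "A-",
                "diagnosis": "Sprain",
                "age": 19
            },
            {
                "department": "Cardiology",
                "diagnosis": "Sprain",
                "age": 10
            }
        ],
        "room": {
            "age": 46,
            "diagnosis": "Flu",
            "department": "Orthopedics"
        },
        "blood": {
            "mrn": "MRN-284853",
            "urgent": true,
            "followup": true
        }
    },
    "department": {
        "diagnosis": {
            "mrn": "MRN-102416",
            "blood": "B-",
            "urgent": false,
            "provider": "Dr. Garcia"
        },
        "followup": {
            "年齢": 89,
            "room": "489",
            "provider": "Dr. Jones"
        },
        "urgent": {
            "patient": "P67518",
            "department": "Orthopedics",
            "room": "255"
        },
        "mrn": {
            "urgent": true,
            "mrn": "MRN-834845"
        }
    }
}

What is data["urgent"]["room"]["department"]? "Orthopedics"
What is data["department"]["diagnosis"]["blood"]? "B-"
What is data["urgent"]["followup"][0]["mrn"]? "MRN-722478"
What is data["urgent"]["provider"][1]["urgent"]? False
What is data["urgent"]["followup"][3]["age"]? 10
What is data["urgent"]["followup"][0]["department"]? "General"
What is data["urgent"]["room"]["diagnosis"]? "Flu"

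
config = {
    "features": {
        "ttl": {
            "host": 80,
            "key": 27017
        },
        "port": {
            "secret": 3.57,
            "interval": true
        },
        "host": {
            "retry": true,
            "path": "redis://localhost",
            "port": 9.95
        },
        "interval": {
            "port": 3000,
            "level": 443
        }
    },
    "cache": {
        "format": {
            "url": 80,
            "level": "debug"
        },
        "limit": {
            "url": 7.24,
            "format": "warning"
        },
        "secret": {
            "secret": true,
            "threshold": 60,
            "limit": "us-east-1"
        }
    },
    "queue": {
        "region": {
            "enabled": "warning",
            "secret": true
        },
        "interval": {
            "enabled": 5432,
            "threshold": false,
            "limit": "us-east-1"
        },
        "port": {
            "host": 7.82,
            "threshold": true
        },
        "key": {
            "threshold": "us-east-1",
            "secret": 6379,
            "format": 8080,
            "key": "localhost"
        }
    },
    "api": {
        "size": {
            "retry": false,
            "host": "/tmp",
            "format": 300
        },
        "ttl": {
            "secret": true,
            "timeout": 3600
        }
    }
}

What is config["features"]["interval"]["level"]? 443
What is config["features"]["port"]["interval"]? True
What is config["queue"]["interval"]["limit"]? "us-east-1"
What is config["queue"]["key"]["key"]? "localhost"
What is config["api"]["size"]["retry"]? False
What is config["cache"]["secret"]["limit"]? "us-east-1"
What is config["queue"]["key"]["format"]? 8080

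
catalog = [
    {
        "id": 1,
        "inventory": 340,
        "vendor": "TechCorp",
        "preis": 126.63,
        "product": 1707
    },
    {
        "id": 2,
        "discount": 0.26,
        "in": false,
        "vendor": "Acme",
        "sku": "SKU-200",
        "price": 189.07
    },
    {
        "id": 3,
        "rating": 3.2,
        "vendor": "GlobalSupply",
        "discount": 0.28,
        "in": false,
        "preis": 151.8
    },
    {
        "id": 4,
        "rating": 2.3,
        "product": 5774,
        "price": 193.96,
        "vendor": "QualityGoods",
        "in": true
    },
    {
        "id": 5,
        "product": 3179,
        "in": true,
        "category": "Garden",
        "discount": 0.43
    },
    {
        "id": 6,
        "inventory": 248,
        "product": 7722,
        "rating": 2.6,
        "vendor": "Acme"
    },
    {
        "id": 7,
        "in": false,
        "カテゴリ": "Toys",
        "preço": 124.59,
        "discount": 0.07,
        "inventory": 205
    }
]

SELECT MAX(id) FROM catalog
7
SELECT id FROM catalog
[1, 2, 3, 4, 5, 6, 7]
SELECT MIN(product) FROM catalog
1707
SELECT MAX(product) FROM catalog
7722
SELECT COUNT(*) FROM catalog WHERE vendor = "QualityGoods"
1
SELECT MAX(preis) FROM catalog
151.8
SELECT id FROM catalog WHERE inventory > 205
[1, 6]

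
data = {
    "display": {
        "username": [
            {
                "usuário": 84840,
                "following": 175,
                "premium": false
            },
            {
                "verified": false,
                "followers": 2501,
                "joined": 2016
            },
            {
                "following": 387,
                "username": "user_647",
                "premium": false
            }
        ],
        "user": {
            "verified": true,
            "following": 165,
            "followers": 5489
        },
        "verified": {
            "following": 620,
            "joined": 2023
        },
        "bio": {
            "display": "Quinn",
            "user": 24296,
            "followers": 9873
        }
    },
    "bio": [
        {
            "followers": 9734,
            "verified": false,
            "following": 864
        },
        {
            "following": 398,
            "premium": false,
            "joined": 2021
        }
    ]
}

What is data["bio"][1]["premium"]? False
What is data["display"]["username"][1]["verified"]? False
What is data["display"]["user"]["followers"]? 5489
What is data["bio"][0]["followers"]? 9734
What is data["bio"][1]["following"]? 398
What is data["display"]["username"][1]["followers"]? 2501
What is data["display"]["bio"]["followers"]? 9873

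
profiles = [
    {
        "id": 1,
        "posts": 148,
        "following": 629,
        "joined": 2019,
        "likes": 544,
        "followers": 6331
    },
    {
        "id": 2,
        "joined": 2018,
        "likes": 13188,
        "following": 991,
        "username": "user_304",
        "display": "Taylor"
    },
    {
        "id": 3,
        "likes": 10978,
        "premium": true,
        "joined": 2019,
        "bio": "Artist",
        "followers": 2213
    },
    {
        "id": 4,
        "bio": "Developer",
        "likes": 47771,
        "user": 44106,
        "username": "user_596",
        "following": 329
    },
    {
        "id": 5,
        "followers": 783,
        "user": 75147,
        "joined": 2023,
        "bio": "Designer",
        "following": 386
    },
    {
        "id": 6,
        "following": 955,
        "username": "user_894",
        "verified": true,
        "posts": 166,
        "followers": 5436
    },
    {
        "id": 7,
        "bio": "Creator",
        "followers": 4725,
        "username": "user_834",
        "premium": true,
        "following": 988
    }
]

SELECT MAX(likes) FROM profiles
47771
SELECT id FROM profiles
[1, 2, 3, 4, 5, 6, 7]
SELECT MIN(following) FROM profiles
329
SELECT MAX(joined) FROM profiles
2023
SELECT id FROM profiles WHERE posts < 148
[]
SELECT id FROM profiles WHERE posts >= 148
[1, 6]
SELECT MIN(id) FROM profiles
1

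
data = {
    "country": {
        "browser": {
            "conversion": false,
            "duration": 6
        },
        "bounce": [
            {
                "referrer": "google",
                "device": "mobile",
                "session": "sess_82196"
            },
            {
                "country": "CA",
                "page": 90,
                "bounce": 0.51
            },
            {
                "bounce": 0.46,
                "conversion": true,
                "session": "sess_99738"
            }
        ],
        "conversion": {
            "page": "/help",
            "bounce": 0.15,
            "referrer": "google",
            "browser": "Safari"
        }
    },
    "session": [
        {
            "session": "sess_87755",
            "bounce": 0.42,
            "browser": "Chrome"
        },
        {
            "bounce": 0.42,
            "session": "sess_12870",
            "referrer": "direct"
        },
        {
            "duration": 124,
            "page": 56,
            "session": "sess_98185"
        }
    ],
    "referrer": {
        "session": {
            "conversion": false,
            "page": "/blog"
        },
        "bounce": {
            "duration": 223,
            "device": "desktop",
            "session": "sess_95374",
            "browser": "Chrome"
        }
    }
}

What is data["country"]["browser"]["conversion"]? False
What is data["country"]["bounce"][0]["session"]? "sess_82196"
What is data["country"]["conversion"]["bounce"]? 0.15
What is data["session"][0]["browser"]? "Chrome"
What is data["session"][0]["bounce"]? 0.42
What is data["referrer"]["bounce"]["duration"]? 223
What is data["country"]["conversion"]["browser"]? "Safari"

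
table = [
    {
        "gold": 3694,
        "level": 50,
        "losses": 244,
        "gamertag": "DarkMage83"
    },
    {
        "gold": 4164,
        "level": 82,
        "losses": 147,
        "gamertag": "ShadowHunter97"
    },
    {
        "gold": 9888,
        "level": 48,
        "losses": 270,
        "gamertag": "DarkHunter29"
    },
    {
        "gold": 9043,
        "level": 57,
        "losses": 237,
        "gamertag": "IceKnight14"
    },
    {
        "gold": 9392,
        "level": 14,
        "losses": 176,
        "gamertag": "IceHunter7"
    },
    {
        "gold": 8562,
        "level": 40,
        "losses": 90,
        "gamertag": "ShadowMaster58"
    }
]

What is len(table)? 6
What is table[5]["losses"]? 90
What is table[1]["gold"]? 4164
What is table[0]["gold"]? 3694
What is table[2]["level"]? 48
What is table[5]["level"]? 40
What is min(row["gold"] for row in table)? 3694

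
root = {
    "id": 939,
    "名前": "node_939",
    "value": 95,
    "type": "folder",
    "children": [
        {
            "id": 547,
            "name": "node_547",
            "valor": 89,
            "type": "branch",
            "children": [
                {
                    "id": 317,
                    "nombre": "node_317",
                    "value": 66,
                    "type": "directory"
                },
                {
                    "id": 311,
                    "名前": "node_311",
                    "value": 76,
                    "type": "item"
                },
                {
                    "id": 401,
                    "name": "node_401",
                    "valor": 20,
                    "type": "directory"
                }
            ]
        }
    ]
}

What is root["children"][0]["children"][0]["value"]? 66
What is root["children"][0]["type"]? "branch"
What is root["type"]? "folder"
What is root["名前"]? "node_939"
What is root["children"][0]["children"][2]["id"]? 401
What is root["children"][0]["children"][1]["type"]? "item"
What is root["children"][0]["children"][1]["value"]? 76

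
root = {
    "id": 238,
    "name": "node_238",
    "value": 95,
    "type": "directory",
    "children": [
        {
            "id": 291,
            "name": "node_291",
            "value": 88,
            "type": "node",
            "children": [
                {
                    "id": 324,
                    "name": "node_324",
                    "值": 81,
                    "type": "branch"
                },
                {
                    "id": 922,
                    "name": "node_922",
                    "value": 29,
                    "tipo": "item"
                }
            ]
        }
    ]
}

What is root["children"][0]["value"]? 88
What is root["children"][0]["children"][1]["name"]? "node_922"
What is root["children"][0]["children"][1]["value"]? 29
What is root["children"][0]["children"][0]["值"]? 81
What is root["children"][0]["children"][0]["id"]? 324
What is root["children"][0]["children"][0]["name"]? "node_324"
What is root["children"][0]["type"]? "node"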